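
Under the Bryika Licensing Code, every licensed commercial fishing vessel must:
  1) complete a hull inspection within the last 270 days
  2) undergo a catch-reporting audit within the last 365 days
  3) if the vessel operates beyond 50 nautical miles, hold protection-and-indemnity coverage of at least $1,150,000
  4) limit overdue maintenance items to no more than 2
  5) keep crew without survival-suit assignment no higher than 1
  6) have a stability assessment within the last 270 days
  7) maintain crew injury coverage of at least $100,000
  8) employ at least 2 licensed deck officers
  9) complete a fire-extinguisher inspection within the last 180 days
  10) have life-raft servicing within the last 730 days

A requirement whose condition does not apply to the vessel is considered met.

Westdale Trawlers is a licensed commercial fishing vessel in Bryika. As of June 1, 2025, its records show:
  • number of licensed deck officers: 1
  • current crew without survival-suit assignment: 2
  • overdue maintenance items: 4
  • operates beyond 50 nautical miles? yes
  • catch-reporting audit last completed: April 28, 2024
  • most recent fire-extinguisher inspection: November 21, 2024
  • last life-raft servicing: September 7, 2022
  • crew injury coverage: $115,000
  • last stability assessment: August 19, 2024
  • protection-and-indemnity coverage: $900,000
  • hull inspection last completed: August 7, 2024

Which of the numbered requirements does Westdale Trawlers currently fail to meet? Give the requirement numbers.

1. hull inspection 298 days ago vs limit 270 → not met
2. catch-reporting audit 399 days ago vs limit 365 → not met
3. condition 'operates beyond 50 nautical miles' holds; protection-and-indemnity coverage $900,000 < $1,150,000 → not met
4. overdue maintenance items 4 > 2 → not met
5. crew without survival-suit assignment 2 > 1 → not met
6. stability assessment 286 days ago vs limit 270 → not met
7. crew injury coverage $115,000 ≥ $100,000 → met
8. licensed deck officers 1 < 2 → not met
9. fire-extinguisher inspection 192 days ago vs limit 180 → not met
10. life-raft servicing 998 days ago vs limit 730 → not met
Not met: 1, 2, 3, 4, 5, 6, 8, 9, 10

1, 2, 3, 4, 5, 6, 8, 9, 10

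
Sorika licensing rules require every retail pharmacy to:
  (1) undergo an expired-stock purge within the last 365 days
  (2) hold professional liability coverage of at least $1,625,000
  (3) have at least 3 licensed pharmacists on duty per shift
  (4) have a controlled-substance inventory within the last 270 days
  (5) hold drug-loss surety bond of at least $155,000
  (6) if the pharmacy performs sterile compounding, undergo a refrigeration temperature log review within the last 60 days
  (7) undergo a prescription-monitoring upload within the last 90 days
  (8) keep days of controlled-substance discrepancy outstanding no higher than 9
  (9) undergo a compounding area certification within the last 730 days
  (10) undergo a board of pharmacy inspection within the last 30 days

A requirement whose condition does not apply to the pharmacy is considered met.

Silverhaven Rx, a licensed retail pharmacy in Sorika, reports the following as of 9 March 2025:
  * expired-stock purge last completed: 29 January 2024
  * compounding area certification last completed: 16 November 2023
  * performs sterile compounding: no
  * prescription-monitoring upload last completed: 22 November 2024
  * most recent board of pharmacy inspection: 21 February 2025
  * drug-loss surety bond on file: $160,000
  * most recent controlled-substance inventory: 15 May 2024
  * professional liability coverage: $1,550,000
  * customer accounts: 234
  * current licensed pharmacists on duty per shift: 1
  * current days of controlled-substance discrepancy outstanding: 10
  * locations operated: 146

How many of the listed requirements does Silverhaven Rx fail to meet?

6

1. expired-stock purge 405 days ago vs limit 365 → not met
2. professional liability coverage $1,550,000 < $1,625,000 → not met
3. licensed pharmacists on duty per shift 1 < 3 → not met
4. controlled-substance inventory 298 days ago vs limit 270 → not met
5. drug-loss surety bond $160,000 ≥ $155,000 → met
6. condition 'performs sterile compounding' does not hold → requirement n/a → met
7. prescription-monitoring upload 107 days ago vs limit 90 → not met
8. days of controlled-substance discrepancy outstanding 10 > 9 → not met
9. compounding area certification 479 days ago vs limit 730 → met
10. board of pharmacy inspection 16 days ago vs limit 30 → met
Not met: 6 of 10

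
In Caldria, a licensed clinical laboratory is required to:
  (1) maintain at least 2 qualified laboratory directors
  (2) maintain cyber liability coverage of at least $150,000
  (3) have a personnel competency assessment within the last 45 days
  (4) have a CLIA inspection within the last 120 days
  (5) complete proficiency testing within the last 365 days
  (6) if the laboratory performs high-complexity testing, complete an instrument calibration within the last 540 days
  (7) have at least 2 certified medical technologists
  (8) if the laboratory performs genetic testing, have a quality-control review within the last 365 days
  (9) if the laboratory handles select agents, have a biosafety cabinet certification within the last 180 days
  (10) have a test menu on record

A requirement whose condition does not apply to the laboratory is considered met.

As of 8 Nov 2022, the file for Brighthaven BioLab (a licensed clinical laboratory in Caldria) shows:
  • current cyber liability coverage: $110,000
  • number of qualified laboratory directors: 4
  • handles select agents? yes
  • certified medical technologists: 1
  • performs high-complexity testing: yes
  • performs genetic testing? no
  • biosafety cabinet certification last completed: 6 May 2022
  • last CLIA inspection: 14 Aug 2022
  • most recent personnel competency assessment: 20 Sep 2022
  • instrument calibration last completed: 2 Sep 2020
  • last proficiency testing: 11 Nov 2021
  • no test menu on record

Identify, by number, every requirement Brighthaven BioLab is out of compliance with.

1. qualified laboratory directors 4 ≥ 2 → met
2. cyber liability coverage $110,000 < $150,000 → not met
3. personnel competency assessment 49 days ago vs limit 45 → not met
4. CLIA inspection 86 days ago vs limit 120 → met
5. proficiency testing 362 days ago vs limit 365 → met
6. condition 'performs high-complexity testing' holds; instrument calibration 797 days ago vs limit 540 → not met
7. certified medical technologists 1 < 2 → not met
8. condition 'performs genetic testing' does not hold → requirement n/a → met
9. condition 'handles select agents' holds; biosafety cabinet certification 186 days ago vs limit 180 → not met
10. test menu absent → not met
Not met: 2, 3, 6, 7, 9, 10

2, 3, 6, 7, 9, 10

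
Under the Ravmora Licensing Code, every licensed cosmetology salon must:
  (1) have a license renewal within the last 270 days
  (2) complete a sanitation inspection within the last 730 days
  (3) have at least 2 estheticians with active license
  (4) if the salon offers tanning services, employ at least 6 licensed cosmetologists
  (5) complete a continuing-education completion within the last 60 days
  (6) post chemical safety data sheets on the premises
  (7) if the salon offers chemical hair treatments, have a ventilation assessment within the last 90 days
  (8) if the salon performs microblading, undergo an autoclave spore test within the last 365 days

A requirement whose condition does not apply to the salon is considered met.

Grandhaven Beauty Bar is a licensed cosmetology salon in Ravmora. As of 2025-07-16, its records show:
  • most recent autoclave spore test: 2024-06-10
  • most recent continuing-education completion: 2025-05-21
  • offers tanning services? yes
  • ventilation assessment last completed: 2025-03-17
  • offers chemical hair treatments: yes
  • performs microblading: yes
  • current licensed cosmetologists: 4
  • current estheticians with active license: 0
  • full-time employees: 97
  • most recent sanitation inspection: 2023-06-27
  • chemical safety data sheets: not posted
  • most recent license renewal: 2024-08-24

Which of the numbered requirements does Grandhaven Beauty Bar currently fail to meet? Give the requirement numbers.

1. license renewal 326 days ago vs limit 270 → not met
2. sanitation inspection 750 days ago vs limit 730 → not met
3. estheticians with active license 0 < 2 → not met
4. condition 'offers tanning services' holds; licensed cosmetologists 4 < 6 → not met
5. continuing-education completion 56 days ago vs limit 60 → met
6. chemical safety data sheets absent → not met
7. condition 'offers chemical hair treatments' holds; ventilation assessment 121 days ago vs limit 90 → not met
8. condition 'performs microblading' holds; autoclave spore test 401 days ago vs limit 365 → not met
Not met: 1, 2, 3, 4, 6, 7, 8

1, 2, 3, 4, 6, 7, 8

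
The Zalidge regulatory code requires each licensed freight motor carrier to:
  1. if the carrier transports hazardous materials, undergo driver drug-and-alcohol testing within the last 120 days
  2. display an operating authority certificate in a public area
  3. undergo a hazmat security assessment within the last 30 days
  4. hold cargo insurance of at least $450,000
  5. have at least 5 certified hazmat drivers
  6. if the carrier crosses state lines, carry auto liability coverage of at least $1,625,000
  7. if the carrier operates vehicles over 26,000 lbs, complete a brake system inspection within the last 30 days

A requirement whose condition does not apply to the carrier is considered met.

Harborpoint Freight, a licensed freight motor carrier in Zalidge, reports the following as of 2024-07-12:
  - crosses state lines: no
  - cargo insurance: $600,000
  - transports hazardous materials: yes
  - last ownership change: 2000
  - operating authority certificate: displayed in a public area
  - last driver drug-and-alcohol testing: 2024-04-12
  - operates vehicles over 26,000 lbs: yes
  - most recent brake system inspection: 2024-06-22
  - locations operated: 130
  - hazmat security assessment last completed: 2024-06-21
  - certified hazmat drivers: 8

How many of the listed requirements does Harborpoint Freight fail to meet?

1. condition 'transports hazardous materials' holds; driver drug-and-alcohol testing 91 days ago vs limit 120 → met
2. operating authority certificate present → met
3. hazmat security assessment 21 days ago vs limit 30 → met
4. cargo insurance $600,000 ≥ $450,000 → met
5. certified hazmat drivers 8 ≥ 5 → met
6. condition 'crosses state lines' does not hold → requirement n/a → met
7. condition 'operates vehicles over 26,000 lbs' holds; brake system inspection 20 days ago vs limit 30 → met
Not met: 0 of 7

0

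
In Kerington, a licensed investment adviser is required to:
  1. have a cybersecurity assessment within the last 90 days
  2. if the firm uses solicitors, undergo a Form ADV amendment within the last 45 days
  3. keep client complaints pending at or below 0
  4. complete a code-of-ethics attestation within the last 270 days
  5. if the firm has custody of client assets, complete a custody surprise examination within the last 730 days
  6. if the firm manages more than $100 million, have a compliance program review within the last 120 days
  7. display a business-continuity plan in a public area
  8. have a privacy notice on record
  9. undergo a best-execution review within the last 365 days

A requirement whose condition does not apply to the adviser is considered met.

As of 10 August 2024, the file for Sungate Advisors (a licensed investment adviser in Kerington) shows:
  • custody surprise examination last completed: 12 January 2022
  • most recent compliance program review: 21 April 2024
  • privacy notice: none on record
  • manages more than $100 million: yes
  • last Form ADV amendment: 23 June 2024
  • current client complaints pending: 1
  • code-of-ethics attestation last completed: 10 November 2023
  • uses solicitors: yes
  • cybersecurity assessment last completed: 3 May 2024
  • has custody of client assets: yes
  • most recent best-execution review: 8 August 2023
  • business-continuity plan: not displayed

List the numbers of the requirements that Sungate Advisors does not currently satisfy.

1, 2, 3, 4, 5, 7, 8, 9

1. cybersecurity assessment 99 days ago vs limit 90 → not met
2. condition 'uses solicitors' holds; Form ADV amendment 48 days ago vs limit 45 → not met
3. client complaints pending 1 > 0 → not met
4. code-of-ethics attestation 274 days ago vs limit 270 → not met
5. condition 'has custody of client assets' holds; custody surprise examination 941 days ago vs limit 730 → not met
6. condition 'manages more than $100 million' holds; compliance program review 111 days ago vs limit 120 → met
7. business-continuity plan absent → not met
8. privacy notice absent → not met
9. best-execution review 368 days ago vs limit 365 → not met
Not met: 1, 2, 3, 4, 5, 7, 8, 9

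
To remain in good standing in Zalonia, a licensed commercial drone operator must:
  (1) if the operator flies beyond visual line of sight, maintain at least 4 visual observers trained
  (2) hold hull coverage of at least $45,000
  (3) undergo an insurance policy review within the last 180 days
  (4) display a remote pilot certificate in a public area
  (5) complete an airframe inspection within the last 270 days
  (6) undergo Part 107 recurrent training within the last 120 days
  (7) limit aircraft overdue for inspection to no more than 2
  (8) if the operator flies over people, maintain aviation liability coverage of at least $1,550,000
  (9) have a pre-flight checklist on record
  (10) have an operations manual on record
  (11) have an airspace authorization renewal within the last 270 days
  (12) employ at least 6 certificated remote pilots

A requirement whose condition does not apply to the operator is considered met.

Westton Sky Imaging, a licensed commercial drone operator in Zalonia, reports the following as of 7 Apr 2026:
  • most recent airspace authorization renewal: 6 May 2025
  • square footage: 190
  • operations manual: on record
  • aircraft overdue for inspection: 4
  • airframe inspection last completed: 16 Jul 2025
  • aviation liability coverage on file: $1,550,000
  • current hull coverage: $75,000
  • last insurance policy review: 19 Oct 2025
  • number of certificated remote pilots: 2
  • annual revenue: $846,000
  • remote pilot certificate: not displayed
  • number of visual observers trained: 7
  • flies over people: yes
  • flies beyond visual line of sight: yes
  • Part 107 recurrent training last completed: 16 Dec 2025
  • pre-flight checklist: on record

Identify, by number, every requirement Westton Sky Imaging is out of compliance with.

1. condition 'flies beyond visual line of sight' holds; visual observers trained 7 ≥ 4 → met
2. hull coverage $75,000 ≥ $45,000 → met
3. insurance policy review 170 days ago vs limit 180 → met
4. remote pilot certificate absent → not met
5. airframe inspection 265 days ago vs limit 270 → met
6. Part 107 recurrent training 112 days ago vs limit 120 → met
7. aircraft overdue for inspection 4 > 2 → not met
8. condition 'flies over people' holds; aviation liability coverage $1,550,000 ≥ $1,550,000 → met
9. pre-flight checklist present → met
10. operations manual present → met
11. airspace authorization renewal 336 days ago vs limit 270 → not met
12. certificated remote pilots 2 < 6 → not met
Not met: 4, 7, 11, 12

4, 7, 11, 12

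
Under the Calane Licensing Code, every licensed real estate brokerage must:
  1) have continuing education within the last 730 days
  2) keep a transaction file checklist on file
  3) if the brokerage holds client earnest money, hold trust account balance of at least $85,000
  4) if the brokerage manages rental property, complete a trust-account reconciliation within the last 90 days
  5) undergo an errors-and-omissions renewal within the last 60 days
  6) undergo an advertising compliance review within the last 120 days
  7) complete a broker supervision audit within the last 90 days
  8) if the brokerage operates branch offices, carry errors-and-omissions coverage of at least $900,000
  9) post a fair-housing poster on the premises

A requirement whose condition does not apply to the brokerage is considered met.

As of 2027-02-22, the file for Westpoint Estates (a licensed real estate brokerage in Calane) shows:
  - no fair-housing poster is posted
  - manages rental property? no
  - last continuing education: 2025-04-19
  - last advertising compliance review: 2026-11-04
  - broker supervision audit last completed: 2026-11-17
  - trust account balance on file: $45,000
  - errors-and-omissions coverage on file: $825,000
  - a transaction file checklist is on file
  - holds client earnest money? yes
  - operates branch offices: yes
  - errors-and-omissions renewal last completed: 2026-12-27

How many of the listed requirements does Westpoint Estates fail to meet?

4

1. continuing education 674 days ago vs limit 730 → met
2. transaction file checklist present → met
3. condition 'holds client earnest money' holds; trust account balance $45,000 < $85,000 → not met
4. condition 'manages rental property' does not hold → requirement n/a → met
5. errors-and-omissions renewal 57 days ago vs limit 60 → met
6. advertising compliance review 110 days ago vs limit 120 → met
7. broker supervision audit 97 days ago vs limit 90 → not met
8. condition 'operates branch offices' holds; errors-and-omissions coverage $825,000 < $900,000 → not met
9. fair-housing poster absent → not met
Not met: 4 of 9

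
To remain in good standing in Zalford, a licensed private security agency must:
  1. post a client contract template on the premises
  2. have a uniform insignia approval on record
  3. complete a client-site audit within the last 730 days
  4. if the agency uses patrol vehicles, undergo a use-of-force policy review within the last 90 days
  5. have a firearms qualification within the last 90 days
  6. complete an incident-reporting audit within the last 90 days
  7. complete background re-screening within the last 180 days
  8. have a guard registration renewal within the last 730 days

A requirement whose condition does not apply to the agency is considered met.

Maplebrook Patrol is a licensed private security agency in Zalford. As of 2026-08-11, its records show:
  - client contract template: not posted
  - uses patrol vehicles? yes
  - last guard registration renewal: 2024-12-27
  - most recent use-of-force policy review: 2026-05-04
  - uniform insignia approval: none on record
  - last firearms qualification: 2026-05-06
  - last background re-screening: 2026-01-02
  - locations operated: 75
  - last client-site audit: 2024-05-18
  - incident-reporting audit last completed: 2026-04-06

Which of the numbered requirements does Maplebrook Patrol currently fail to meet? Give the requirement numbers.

1, 2, 3, 4, 5, 6, 7

1. client contract template absent → not met
2. uniform insignia approval absent → not met
3. client-site audit 815 days ago vs limit 730 → not met
4. condition 'uses patrol vehicles' holds; use-of-force policy review 99 days ago vs limit 90 → not met
5. firearms qualification 97 days ago vs limit 90 → not met
6. incident-reporting audit 127 days ago vs limit 90 → not met
7. background re-screening 221 days ago vs limit 180 → not met
8. guard registration renewal 592 days ago vs limit 730 → met
Not met: 1, 2, 3, 4, 5, 6, 7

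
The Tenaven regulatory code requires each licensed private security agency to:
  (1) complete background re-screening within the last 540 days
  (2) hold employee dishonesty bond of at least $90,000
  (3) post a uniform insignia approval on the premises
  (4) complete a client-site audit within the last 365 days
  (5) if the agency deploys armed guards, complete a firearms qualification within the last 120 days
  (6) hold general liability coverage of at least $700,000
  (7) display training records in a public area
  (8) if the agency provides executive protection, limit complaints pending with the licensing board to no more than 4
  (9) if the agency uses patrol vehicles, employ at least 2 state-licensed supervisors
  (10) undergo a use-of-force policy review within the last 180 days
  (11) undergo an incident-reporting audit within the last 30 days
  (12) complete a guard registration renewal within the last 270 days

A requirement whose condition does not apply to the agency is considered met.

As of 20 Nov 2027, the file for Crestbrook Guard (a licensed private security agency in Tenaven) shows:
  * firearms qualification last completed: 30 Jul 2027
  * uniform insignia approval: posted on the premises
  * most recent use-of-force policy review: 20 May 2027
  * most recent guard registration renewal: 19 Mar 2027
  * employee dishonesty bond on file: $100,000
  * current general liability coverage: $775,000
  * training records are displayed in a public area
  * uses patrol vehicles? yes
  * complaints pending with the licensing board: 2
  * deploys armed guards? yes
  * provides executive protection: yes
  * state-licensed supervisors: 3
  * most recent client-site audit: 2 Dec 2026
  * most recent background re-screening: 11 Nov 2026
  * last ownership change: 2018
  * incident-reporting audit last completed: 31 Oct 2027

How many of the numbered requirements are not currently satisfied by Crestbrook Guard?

1

1. background re-screening 374 days ago vs limit 540 → met
2. employee dishonesty bond $100,000 ≥ $90,000 → met
3. uniform insignia approval present → met
4. client-site audit 353 days ago vs limit 365 → met
5. condition 'deploys armed guards' holds; firearms qualification 113 days ago vs limit 120 → met
6. general liability coverage $775,000 ≥ $700,000 → met
7. training records present → met
8. condition 'provides executive protection' holds; complaints pending with the licensing board 2 ≤ 4 → met
9. condition 'uses patrol vehicles' holds; state-licensed supervisors 3 ≥ 2 → met
10. use-of-force policy review 184 days ago vs limit 180 → not met
11. incident-reporting audit 20 days ago vs limit 30 → met
12. guard registration renewal 246 days ago vs limit 270 → met
Not met: 1 of 12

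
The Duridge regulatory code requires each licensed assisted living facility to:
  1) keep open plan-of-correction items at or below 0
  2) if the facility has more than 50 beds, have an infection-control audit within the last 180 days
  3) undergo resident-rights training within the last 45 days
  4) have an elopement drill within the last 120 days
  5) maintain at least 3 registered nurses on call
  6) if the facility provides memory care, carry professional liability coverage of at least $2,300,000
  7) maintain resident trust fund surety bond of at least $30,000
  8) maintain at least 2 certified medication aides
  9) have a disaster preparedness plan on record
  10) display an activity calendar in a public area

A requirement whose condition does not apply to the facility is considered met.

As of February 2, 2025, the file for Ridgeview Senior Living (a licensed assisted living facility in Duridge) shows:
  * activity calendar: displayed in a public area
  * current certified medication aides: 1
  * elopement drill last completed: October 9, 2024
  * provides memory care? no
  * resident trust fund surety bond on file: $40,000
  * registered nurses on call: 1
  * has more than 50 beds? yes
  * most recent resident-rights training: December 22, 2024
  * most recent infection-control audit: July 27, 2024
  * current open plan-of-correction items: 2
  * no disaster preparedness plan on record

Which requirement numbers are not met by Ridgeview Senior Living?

1. open plan-of-correction items 2 > 0 → not met
2. condition 'has more than 50 beds' holds; infection-control audit 190 days ago vs limit 180 → not met
3. resident-rights training 42 days ago vs limit 45 → met
4. elopement drill 116 days ago vs limit 120 → met
5. registered nurses on call 1 < 3 → not met
6. condition 'provides memory care' does not hold → requirement n/a → met
7. resident trust fund surety bond $40,000 ≥ $30,000 → met
8. certified medication aides 1 < 2 → not met
9. disaster preparedness plan absent → not met
10. activity calendar present → met
Not met: 1, 2, 5, 8, 9

1, 2, 5, 8, 9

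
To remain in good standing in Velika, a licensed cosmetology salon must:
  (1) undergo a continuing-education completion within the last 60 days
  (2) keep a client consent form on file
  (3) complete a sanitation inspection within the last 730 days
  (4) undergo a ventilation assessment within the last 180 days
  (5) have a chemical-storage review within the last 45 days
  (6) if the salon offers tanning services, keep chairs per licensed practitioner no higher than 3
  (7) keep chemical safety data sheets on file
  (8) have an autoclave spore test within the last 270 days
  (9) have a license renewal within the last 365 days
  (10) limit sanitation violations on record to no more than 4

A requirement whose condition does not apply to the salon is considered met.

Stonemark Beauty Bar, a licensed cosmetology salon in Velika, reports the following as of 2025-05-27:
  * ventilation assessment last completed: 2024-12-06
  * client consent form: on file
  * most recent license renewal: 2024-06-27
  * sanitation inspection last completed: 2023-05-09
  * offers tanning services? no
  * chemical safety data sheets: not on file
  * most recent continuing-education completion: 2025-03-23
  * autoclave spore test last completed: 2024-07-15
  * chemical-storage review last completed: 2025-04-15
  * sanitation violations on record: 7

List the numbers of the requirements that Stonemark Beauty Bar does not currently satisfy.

1. continuing-education completion 65 days ago vs limit 60 → not met
2. client consent form present → met
3. sanitation inspection 749 days ago vs limit 730 → not met
4. ventilation assessment 172 days ago vs limit 180 → met
5. chemical-storage review 42 days ago vs limit 45 → met
6. condition 'offers tanning services' does not hold → requirement n/a → met
7. chemical safety data sheets absent → not met
8. autoclave spore test 316 days ago vs limit 270 → not met
9. license renewal 334 days ago vs limit 365 → met
10. sanitation violations on record 7 > 4 → not met
Not met: 1, 3, 7, 8, 10

1, 3, 7, 8, 10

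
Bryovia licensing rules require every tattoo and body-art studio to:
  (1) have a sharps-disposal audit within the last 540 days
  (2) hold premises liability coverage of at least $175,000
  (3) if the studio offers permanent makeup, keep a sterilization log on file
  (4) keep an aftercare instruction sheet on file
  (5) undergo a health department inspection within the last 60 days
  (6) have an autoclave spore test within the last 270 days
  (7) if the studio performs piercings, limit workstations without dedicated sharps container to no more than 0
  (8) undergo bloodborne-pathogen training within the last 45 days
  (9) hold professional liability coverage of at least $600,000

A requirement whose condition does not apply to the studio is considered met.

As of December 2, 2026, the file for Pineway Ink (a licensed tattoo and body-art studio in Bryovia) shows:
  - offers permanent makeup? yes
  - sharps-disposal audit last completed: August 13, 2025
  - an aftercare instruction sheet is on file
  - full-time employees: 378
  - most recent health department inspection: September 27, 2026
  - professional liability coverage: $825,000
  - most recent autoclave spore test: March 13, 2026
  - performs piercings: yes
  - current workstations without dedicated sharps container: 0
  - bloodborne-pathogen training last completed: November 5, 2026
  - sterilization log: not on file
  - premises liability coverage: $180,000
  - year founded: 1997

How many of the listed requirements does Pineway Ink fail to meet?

1. sharps-disposal audit 476 days ago vs limit 540 → met
2. premises liability coverage $180,000 ≥ $175,000 → met
3. condition 'offers permanent makeup' holds; sterilization log absent → not met
4. aftercare instruction sheet present → met
5. health department inspection 66 days ago vs limit 60 → not met
6. autoclave spore test 264 days ago vs limit 270 → met
7. condition 'performs piercings' holds; workstations without dedicated sharps container 0 ≤ 0 → met
8. bloodborne-pathogen training 27 days ago vs limit 45 → met
9. professional liability coverage $825,000 ≥ $600,000 → met
Not met: 2 of 9

2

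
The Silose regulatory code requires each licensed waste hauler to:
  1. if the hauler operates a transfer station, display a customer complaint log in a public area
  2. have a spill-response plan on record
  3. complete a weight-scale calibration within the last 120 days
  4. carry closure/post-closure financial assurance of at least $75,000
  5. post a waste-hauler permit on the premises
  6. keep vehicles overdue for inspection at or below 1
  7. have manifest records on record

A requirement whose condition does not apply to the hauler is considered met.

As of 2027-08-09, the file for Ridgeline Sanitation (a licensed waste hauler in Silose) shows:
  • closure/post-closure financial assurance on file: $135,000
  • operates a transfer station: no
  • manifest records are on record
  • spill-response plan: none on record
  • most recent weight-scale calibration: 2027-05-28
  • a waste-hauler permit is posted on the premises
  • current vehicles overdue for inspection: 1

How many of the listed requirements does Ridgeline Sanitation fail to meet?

1

1. condition 'operates a transfer station' does not hold → requirement n/a → met
2. spill-response plan absent → not met
3. weight-scale calibration 73 days ago vs limit 120 → met
4. closure/post-closure financial assurance $135,000 ≥ $75,000 → met
5. waste-hauler permit present → met
6. vehicles overdue for inspection 1 ≤ 1 → met
7. manifest records present → met
Not met: 1 of 7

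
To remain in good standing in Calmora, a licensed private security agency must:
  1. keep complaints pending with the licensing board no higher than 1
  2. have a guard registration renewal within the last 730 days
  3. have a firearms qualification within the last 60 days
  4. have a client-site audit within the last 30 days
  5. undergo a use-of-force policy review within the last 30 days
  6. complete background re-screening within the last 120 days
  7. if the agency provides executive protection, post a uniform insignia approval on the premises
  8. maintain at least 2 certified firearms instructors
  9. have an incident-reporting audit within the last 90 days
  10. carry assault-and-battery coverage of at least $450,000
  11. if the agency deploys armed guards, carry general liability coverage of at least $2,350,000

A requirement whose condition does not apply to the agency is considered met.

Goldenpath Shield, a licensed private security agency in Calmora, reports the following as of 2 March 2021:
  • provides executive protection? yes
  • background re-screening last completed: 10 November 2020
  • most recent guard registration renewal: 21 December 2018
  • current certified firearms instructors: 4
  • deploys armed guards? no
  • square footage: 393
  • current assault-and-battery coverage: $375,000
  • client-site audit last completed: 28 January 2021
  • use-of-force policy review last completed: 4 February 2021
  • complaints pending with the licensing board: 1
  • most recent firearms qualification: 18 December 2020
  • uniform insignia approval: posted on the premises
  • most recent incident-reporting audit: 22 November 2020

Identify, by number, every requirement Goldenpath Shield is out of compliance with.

1. complaints pending with the licensing board 1 ≤ 1 → met
2. guard registration renewal 802 days ago vs limit 730 → not met
3. firearms qualification 74 days ago vs limit 60 → not met
4. client-site audit 33 days ago vs limit 30 → not met
5. use-of-force policy review 26 days ago vs limit 30 → met
6. background re-screening 112 days ago vs limit 120 → met
7. condition 'provides executive protection' holds; uniform insignia approval present → met
8. certified firearms instructors 4 ≥ 2 → met
9. incident-reporting audit 100 days ago vs limit 90 → not met
10. assault-and-battery coverage $375,000 < $450,000 → not met
11. condition 'deploys armed guards' does not hold → requirement n/a → met
Not met: 2, 3, 4, 9, 10

2, 3, 4, 9, 10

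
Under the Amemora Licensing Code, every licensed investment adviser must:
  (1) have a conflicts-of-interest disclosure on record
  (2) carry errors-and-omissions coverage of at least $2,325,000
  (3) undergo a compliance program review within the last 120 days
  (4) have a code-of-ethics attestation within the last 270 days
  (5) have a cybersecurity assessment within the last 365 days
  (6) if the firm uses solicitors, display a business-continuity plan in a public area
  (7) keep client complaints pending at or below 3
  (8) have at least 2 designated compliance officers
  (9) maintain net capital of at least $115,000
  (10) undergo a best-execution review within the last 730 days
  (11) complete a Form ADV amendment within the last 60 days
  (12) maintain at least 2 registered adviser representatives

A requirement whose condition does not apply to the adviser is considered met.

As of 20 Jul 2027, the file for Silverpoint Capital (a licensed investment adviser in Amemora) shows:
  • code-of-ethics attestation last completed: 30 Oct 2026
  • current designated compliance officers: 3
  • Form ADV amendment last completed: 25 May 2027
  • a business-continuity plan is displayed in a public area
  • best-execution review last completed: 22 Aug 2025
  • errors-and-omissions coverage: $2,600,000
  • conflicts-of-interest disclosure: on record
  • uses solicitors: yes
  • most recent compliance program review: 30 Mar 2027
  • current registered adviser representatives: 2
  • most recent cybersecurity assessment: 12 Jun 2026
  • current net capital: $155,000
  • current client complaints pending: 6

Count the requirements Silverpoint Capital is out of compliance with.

1. conflicts-of-interest disclosure present → met
2. errors-and-omissions coverage $2,600,000 ≥ $2,325,000 → met
3. compliance program review 112 days ago vs limit 120 → met
4. code-of-ethics attestation 263 days ago vs limit 270 → met
5. cybersecurity assessment 403 days ago vs limit 365 → not met
6. condition 'uses solicitors' holds; business-continuity plan present → met
7. client complaints pending 6 > 3 → not met
8. designated compliance officers 3 ≥ 2 → met
9. net capital $155,000 ≥ $115,000 → met
10. best-execution review 697 days ago vs limit 730 → met
11. Form ADV amendment 56 days ago vs limit 60 → met
12. registered adviser representatives 2 ≥ 2 → met
Not met: 2 of 12

2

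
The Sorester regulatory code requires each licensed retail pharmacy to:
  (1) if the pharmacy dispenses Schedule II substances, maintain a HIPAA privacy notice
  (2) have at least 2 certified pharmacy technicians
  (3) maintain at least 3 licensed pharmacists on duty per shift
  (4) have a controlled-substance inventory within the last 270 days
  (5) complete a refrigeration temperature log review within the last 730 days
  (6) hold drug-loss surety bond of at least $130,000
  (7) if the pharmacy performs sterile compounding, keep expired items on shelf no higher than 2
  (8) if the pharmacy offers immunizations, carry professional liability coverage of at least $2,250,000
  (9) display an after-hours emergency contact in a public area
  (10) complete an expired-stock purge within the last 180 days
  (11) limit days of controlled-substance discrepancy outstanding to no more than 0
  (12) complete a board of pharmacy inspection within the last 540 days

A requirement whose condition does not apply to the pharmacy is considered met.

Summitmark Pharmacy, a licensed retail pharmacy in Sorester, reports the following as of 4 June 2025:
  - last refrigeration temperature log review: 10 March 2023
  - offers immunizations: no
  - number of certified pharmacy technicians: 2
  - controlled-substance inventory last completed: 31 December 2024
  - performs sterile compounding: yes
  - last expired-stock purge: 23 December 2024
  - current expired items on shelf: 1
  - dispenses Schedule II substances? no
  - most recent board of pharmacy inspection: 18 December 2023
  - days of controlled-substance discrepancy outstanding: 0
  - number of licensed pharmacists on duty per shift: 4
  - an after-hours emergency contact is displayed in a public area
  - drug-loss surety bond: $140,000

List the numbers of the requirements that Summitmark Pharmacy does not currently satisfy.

5

1. condition 'dispenses Schedule II substances' does not hold → requirement n/a → met
2. certified pharmacy technicians 2 ≥ 2 → met
3. licensed pharmacists on duty per shift 4 ≥ 3 → met
4. controlled-substance inventory 155 days ago vs limit 270 → met
5. refrigeration temperature log review 817 days ago vs limit 730 → not met
6. drug-loss surety bond $140,000 ≥ $130,000 → met
7. condition 'performs sterile compounding' holds; expired items on shelf 1 ≤ 2 → met
8. condition 'offers immunizations' does not hold → requirement n/a → met
9. after-hours emergency contact present → met
10. expired-stock purge 163 days ago vs limit 180 → met
11. days of controlled-substance discrepancy outstanding 0 ≤ 0 → met
12. board of pharmacy inspection 534 days ago vs limit 540 → met
Not met: 5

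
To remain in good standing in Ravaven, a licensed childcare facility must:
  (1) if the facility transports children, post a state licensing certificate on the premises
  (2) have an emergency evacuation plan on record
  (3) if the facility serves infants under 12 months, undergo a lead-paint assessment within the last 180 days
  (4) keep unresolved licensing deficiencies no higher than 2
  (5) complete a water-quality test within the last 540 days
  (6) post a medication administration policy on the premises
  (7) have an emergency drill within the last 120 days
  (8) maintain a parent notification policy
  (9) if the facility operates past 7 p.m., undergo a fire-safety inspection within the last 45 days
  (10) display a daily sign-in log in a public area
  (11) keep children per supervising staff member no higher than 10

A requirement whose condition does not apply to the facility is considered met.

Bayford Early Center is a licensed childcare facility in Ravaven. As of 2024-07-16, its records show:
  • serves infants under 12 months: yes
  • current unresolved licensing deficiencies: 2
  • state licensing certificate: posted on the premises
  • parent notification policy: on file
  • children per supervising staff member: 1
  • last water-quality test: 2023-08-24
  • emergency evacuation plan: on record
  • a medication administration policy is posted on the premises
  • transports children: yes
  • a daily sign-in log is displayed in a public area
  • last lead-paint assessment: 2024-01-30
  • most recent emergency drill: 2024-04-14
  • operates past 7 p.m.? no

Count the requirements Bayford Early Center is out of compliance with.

1. condition 'transports children' holds; state licensing certificate present → met
2. emergency evacuation plan present → met
3. condition 'serves infants under 12 months' holds; lead-paint assessment 168 days ago vs limit 180 → met
4. unresolved licensing deficiencies 2 ≤ 2 → met
5. water-quality test 327 days ago vs limit 540 → met
6. medication administration policy present → met
7. emergency drill 93 days ago vs limit 120 → met
8. parent notification policy present → met
9. condition 'operates past 7 p.m.' does not hold → requirement n/a → met
10. daily sign-in log present → met
11. children per supervising staff member 1 ≤ 10 → met
Not met: 0 of 11

0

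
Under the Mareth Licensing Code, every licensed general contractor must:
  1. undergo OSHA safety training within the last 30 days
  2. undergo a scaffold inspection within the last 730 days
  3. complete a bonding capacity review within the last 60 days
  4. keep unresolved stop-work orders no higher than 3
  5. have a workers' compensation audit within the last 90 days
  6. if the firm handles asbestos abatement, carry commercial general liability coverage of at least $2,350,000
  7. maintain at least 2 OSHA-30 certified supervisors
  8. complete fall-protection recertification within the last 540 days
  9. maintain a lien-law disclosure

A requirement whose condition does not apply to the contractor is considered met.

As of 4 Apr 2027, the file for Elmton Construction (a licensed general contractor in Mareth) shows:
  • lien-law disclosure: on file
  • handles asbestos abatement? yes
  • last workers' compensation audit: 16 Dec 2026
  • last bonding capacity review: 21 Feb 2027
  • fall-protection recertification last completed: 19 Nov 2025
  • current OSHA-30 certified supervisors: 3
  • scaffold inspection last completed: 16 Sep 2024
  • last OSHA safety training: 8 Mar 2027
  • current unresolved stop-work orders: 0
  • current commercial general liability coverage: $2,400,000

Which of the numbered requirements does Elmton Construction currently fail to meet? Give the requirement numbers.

2, 5

1. OSHA safety training 27 days ago vs limit 30 → met
2. scaffold inspection 930 days ago vs limit 730 → not met
3. bonding capacity review 42 days ago vs limit 60 → met
4. unresolved stop-work orders 0 ≤ 3 → met
5. workers' compensation audit 109 days ago vs limit 90 → not met
6. condition 'handles asbestos abatement' holds; commercial general liability coverage $2,400,000 ≥ $2,350,000 → met
7. OSHA-30 certified supervisors 3 ≥ 2 → met
8. fall-protection recertification 501 days ago vs limit 540 → met
9. lien-law disclosure present → met
Not met: 2, 5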